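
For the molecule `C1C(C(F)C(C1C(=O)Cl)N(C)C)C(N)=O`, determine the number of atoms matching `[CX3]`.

The query [CX3] means: C with X3: aliphatic carbon with exactly 3 total connections.
Check the 15 heavy atoms by environment: 7× C (X4) → no; 2× C (X3) → match; 2× O (X1) → no; 1× Cl (X1) → no; 2× N (X3) → no; 1× F (X1) → no.
That gives 2 matching atoms.

2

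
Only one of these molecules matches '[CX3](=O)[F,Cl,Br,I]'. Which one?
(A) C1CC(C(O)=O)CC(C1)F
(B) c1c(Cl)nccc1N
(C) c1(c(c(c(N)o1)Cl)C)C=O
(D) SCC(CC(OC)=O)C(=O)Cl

[CX3](=O)[F,Cl,Br,I] describes a carbonyl carbon bonded to a halogen (an acyl halide).
(A) has a carboxylic acid group (-C(=O)OH) but the carbonyl is bonded to -OH, not to a halogen.
(B) has a chloro substituent but the Cl is not on a carbonyl carbon.
(C) has a chloro substituent but the Cl is not on a carbonyl carbon.
(D) contains an acyl chloride (-C(=O)Cl), which satisfies every atom and bond constraint.
So the answer is (D).

D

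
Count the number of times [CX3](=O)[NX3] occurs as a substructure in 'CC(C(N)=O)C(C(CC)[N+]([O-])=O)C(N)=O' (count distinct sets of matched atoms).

2

[CX3](=O)[NX3] is the SMARTS for an amide: a carbonyl carbon bonded to a trivalent nitrogen.
The molecule carries 2 separate instances of a primary amide (-C(=O)NH2) meeting every constraint; each maps to a distinct set of atoms, giving 2 matches.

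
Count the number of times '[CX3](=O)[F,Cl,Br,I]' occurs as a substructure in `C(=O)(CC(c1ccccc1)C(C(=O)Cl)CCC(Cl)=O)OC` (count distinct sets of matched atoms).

[CX3](=O)[F,Cl,Br,I] is the SMARTS for an acyl halide: a carbonyl carbon bonded to a halogen.
The molecule carries 2 separate instances of an acyl chloride (-C(=O)Cl) meeting every constraint; each maps to a distinct set of atoms, giving 2 matches.

2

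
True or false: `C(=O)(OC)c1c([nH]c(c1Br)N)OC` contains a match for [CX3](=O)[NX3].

False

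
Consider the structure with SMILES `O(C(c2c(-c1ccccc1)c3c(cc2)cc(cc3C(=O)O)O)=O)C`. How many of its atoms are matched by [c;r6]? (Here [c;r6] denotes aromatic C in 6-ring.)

16

Check the 24 heavy atoms by environment: 16× c (aromatic, in 6-ring) → match; 5× O (acyclic) → no; 3× C (acyclic) → no.
That gives 16 matching atoms.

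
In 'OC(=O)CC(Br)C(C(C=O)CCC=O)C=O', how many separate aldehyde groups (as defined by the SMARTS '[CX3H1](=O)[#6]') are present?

[CX3H1](=O)[#6] is the SMARTS for an aldehyde: an sp2 carbon with one H, double-bonded to O and single-bonded to carbon.
The molecule carries 3 separate instances of an aldehyde (-CHO) meeting every constraint; each maps to a distinct set of atoms, giving 3 matches.

3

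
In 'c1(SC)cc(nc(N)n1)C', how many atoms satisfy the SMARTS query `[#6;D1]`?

2

The query [#6;D1] means: carbon bonded to exactly one heavy atom.
Check the 10 heavy atoms by environment: 2× n (aromatic, D2) → no; 3× c (aromatic, D3) → no; 1× c (aromatic, D2) → no; 1× S (D2) → no; 2× C (D1) → match; 1× N (D1) → no.
That gives 2 matching atoms.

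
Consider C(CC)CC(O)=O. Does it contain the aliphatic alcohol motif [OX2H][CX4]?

No

The pattern [OX2H][CX4] describes a hydroxyl oxygen bound to an sp3 (X4) carbon — an aliphatic alcohol.
The closest candidate here is a carboxylic acid group (-C(=O)OH), but the -OH is on a CX3 carbonyl carbon, not a CX4 carbon. No other fragment satisfies the full query, so there is no match.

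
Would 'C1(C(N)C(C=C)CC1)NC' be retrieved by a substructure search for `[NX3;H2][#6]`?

Yes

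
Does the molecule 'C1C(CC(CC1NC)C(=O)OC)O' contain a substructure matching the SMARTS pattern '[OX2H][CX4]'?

The pattern [OX2H][CX4] describes a hydroxyl oxygen bound to an sp3 (X4) carbon — an aliphatic alcohol.
The molecule carries a hydroxyl group (-OH), whose atoms satisfy every constraint of the query, so the pattern matches.

Yes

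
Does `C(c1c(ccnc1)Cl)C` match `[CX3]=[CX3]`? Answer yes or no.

No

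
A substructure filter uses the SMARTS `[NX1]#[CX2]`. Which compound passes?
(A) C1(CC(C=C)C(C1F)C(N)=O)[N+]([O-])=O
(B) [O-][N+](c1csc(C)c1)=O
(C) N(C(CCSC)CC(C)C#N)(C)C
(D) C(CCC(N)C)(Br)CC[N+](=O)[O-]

C

[NX1]#[CX2] describes a nitrogen triple-bonded to a two-connected carbon (a nitrile).
(A) has a primary amide (-C(=O)NH2) but the nitrogen is NX3, not NX1.
(B) has a nitro group (-[N+](=O)[O-]) but there is no C#N triple bond.
(C) contains a nitrile (-C#N), which satisfies every atom and bond constraint.
(D) has a primary amino group (-NH2) but the nitrogen is NX3 (three connections), not NX1 triple-bonded.
So the answer is (C).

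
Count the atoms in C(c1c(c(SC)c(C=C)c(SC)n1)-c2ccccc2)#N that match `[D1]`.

4

The query [D1] means: atom with exactly one heavy-atom neighbour (degree 1).
Check the 20 heavy atoms by environment: 1× n (aromatic, D2) → no; 6× c (aromatic, D3) → no; 2× S (D2) → no; 3× C (D1) → match; 5× c (aromatic, D2) → no; 2× C (D2) → no; 1× N (D1) → match.
Summing the matching environments: 3 + 1 = 4 matching atoms.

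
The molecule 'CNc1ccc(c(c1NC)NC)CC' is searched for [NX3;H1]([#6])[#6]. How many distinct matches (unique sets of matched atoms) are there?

3

[NX3;H1]([#6])[#6] is the SMARTS for a secondary amine: a trivalent nitrogen with one H, bonded to two carbons.
The molecule carries 3 separate instances of an N-methylamino group (-NHCH3) meeting every constraint; each maps to a distinct set of atoms, giving 3 matches.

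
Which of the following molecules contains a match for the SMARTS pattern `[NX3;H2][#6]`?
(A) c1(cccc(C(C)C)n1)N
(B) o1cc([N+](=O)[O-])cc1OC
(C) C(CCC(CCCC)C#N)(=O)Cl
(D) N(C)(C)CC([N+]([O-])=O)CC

[NX3;H2][#6] describes a trivalent nitrogen with two H attached to carbon (a primary amine).
(A) contains a primary amino group (-NH2), which satisfies every atom and bond constraint.
(B) has a nitro group (-[N+](=O)[O-]) but the nitrogen is [N+] with no H, not NX3H2.
(C) has a nitrile (-C#N) but the nitrogen is NX1 (triple-bonded), not NX3 with two H.
(D) has a dimethylamino group (-N(CH3)2) but the nitrogen has H0, not H2.
So the answer is (A).

A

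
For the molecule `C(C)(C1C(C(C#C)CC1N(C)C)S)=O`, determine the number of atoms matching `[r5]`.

The query [r5] means: r5 matches atoms in a five-membered ring.
Check the 14 heavy atoms by environment: 5× C (in 5-ring) → match; 6× C (acyclic) → no; 1× O (acyclic) → no; 1× N (acyclic) → no; 1× S (acyclic) → no.
That gives 5 matching atoms.

5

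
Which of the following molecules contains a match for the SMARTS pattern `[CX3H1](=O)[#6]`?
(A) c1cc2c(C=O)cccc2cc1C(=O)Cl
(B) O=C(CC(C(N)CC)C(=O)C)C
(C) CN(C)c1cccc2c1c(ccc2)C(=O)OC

A

[CX3H1](=O)[#6] describes an sp2 carbon with one H, double-bonded to O and single-bonded to carbon (an aldehyde).
(A) contains an aldehyde (-CHO), which satisfies every atom and bond constraint.
(B) has an acetyl/ketone group (-C(=O)CH3) but the carbonyl carbon has H0 (two carbon neighbours), not H1.
(C) has a methyl-ester group (-C(=O)OCH3) but the carbonyl carbon has H0, not H1.
So the answer is (A).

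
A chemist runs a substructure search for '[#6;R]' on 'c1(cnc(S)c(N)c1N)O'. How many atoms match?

Check the 10 heavy atoms by environment: 1× n (aromatic, in 6-ring) → no; 5× c (aromatic, in 6-ring) → match; 2× N (acyclic) → no; 1× O (acyclic) → no; 1× S (acyclic) → no.
That gives 5 matching atoms.

5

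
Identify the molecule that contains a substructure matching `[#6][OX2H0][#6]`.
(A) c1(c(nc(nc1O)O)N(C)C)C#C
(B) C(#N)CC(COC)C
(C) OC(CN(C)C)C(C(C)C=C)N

[#6][OX2H0][#6] describes an aliphatic oxygen bridging two carbons with no H on the oxygen (an ether).
(A) has a hydroxyl group (-OH) but the oxygen has H1, not H0 bridging two carbons.
(B) contains a methoxy ether (-OCH3), which satisfies every atom and bond constraint.
(C) has a hydroxyl group (-OH) but the oxygen has H1, not H0 bridging two carbons.
So the answer is (B).

B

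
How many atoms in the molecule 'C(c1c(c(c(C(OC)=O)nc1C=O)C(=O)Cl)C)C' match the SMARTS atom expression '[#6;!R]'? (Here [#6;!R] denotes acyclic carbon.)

7

Check the 18 heavy atoms by environment: 1× n (aromatic, in 6-ring) → no; 5× c (aromatic, in 6-ring) → no; 7× C (acyclic) → match; 4× O (acyclic) → no; 1× Cl (acyclic) → no.
That gives 7 matching atoms.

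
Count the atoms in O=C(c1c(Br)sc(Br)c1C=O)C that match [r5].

5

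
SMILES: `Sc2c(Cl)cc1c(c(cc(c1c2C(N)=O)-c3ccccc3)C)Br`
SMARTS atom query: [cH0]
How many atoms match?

9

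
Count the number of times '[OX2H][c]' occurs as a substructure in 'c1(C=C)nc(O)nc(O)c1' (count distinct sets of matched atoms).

[OX2H][c] is the SMARTS for a phenol: a hydroxyl oxygen attached to an aromatic carbon.
The molecule carries 2 separate instances of a hydroxyl group (-OH) meeting every constraint; each maps to a distinct set of atoms, giving 2 matches.

2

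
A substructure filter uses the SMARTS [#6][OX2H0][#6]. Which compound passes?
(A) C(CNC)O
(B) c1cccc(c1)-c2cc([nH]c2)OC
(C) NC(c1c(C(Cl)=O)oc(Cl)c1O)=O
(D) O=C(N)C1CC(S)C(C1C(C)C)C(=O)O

[#6][OX2H0][#6] describes an aliphatic oxygen bridging two carbons with no H on the oxygen (an ether).
(A) has a hydroxyl group (-OH) but the oxygen has H1, not H0 bridging two carbons.
(B) contains a methoxy ether (-OCH3), which satisfies every atom and bond constraint.
(C) has a hydroxyl group (-OH) but the oxygen has H1, not H0 bridging two carbons.
(D) has a carboxylic acid group (-C(=O)OH) but the -OH oxygen has H1; the =O is OX1, not OX2.
So the answer is (B).

B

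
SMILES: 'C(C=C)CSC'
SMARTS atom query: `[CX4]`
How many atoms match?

The query [CX4] means: C with X4: aliphatic carbon with exactly 4 total connections (bonds + H).
Check the 6 heavy atoms by environment: 3× C (X4) → match; 1× S (X2) → no; 2× C (X3) → no.
That gives 3 matching atoms.

3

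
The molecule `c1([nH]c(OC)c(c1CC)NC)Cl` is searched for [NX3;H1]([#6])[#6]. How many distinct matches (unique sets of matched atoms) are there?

[NX3;H1]([#6])[#6] is the SMARTS for a secondary amine: a trivalent nitrogen with one H, bonded to two carbons.
Exactly one fragment in the molecule meets all constraints, giving 1 match.

1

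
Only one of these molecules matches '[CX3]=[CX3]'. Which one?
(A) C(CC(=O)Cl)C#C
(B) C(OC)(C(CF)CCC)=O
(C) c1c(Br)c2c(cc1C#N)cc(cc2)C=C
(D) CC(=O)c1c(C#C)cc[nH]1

[CX3]=[CX3] describes a non-aromatic C=C double bond between two sp2 carbons (an alkene).
(A) has an ethynyl group (-C#CH) but the C-C bond is a triple bond, not a double bond.
(B) has an ethyl group (-CH2CH3) but its C-C bond is a single bond between CX4 carbons, not CX3=CX3.
(C) contains a vinyl group (-CH=CH2), which satisfies every atom and bond constraint.
(D) has an ethynyl group (-C#CH) but the C-C bond is a triple bond, not a double bond.
So the answer is (C).

C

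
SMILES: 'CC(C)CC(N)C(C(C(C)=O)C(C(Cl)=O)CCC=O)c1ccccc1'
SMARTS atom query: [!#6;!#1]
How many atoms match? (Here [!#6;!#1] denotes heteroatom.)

Check the 25 heavy atoms by environment: 14× C → no; 3× O → match; 1× Cl → match; 6× c (aromatic) → no; 1× N → match.
Summing the matching environments: 3 + 1 + 1 = 5 matching atoms.

5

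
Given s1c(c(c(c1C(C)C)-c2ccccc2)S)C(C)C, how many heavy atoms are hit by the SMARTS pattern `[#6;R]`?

The query [#6;R] means: carbon that is part of a ring.
Check the 18 heavy atoms by environment: 1× s (aromatic, in 5-ring) → no; 4× c (aromatic, in 5-ring) → match; 6× C (acyclic) → no; 6× c (aromatic, in 6-ring) → match; 1× S (acyclic) → no.
Summing the matching environments: 4 + 6 = 10 matching atoms.

10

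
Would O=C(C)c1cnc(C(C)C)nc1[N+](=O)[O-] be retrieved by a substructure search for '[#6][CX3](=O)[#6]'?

Yes

The pattern [#6][CX3](=O)[#6] describes a carbonyl carbon (no H) flanked by two carbons — a ketone.
The molecule carries an acetyl/ketone group (-C(=O)CH3), whose atoms satisfy every constraint of the query, so the pattern matches.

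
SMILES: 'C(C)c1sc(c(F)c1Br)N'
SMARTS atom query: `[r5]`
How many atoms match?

5

The query [r5] means: r5 matches atoms in a five-membered ring.
Check the 10 heavy atoms by environment: 1× s (aromatic, in 5-ring) → match; 4× c (aromatic, in 5-ring) → match; 2× C (acyclic) → no; 1× N (acyclic) → no; 1× F (acyclic) → no; 1× Br (acyclic) → no.
Summing the matching environments: 1 + 4 = 5 matching atoms.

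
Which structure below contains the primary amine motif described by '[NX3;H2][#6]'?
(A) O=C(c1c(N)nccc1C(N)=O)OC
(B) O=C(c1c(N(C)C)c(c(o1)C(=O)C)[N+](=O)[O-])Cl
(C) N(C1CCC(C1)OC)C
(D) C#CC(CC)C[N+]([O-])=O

A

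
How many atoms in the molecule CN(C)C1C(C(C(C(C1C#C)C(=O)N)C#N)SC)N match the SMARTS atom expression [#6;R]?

6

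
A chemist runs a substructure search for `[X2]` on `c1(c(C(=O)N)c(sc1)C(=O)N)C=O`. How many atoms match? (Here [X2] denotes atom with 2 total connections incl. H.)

The query [X2] means: any atom with exactly two total connections (bonds + H).
Check the 13 heavy atoms by environment: 1× s (aromatic, X2) → match; 4× c (aromatic, X3) → no; 3× C (X3) → no; 3× O (X1) → no; 2× N (X3) → no.
That gives 1 matching atom.

1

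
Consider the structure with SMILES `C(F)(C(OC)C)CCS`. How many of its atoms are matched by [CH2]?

2

The query [CH2] means: aliphatic carbon with exactly two hydrogens.
Check the 9 heavy atoms by environment: 2× C (H3) → no; 2× C (H1) → no; 2× C (H2) → match; 1× S (H1) → no; 1× F (H0) → no; 1× O (H0) → no.
That gives 2 matching atoms.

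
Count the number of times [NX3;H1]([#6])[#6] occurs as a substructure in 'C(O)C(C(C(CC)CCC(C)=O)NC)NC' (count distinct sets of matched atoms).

[NX3;H1]([#6])[#6] is the SMARTS for a secondary amine: a trivalent nitrogen with one H, bonded to two carbons.
The molecule carries 2 separate instances of an N-methylamino group (-NHCH3) meeting every constraint; each maps to a distinct set of atoms, giving 2 matches.

2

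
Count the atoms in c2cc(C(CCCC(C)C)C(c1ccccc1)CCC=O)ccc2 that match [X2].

0

The query [X2] means: any atom with exactly two total connections (bonds + H).
Check the 24 heavy atoms by environment: 10× C (X4) → no; 1× C (X3) → no; 1× O (X1) → no; 12× c (aromatic, X3) → no.
No environment satisfies the query, so 0 matching atoms.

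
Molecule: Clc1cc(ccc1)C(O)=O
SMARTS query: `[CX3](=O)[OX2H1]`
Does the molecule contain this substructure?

Yes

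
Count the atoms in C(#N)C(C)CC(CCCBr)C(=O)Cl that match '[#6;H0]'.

Check the 13 heavy atoms by environment: 1× C (H3) → no; 2× C (H1) → no; 4× C (H2) → no; 2× C (H0) → match; 1× N (H0) → no; 1× Br (H0) → no; 1× O (H0) → no; 1× Cl (H0) → no.
That gives 2 matching atoms.

2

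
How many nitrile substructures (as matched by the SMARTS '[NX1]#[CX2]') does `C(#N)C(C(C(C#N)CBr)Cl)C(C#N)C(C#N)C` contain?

4

[NX1]#[CX2] is the SMARTS for a nitrile: a nitrogen triple-bonded to a two-connected carbon.
The molecule carries 4 separate instances of a nitrile (-C#N) meeting every constraint; each maps to a distinct set of atoms, giving 4 matches.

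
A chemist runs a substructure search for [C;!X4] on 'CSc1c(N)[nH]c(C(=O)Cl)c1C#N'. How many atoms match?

2

The query [C;!X4] means: aliphatic carbon that does not have four total connections.
Check the 13 heavy atoms by environment: 1× n (aromatic, X3) → no; 4× c (aromatic, X3) → no; 1× S (X2) → no; 1× C (X4) → no; 1× C (X3) → match; 1× O (X1) → no; 1× Cl (X1) → no; 1× N (X3) → no; 1× C (X2) → match; 1× N (X1) → no.
Summing the matching environments: 1 + 1 = 2 matching atoms.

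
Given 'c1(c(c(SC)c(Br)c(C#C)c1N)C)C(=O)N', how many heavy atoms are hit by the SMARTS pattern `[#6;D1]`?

The query [#6;D1] means: carbon bonded to exactly one heavy atom.
Check the 16 heavy atoms by environment: 6× c (aromatic, D3) → no; 1× Br (D1) → no; 1× S (D2) → no; 3× C (D1) → match; 2× N (D1) → no; 1× C (D3) → no; 1× O (D1) → no; 1× C (D2) → no.
That gives 3 matching atoms.

3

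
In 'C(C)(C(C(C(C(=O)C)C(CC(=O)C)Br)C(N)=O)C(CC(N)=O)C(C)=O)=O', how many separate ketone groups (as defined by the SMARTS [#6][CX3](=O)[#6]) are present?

4

[#6][CX3](=O)[#6] is the SMARTS for a ketone: a carbonyl carbon (no H) flanked by two carbons.
The molecule carries 4 separate instances of an acetyl/ketone group (-C(=O)CH3) meeting every constraint; each maps to a distinct set of atoms, giving 4 matches.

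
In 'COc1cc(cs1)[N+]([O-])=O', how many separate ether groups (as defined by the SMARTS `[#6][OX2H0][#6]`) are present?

1

[#6][OX2H0][#6] is the SMARTS for an ether: an aliphatic oxygen bridging two carbons with no H on the oxygen.
Exactly one fragment in the molecule meets all constraints, giving 1 match.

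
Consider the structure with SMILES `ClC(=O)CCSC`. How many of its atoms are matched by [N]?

The query [N] means: uppercase N matches aliphatic (non-aromatic) nitrogen only.
Check the 7 heavy atoms by environment: 4× C → no; 1× S → no; 1× O → no; 1× Cl → no.
No environment satisfies the query, so 0 matching atoms.

0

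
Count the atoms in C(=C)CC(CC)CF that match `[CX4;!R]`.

Check the 8 heavy atoms by environment: 5× C (X4, acyclic) → match; 1× F (X1, acyclic) → no; 2× C (X3, acyclic) → no.
That gives 5 matching atoms.

5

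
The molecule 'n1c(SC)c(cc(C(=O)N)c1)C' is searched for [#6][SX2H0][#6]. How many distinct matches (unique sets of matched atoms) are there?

[#6][SX2H0][#6] is the SMARTS for a thioether: an aliphatic sulfur bridging two carbons with no H on the sulfur.
Exactly one fragment in the molecule meets all constraints, giving 1 match.

1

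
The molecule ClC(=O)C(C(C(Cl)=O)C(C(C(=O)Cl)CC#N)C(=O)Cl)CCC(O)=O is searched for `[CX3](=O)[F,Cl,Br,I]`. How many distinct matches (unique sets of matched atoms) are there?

4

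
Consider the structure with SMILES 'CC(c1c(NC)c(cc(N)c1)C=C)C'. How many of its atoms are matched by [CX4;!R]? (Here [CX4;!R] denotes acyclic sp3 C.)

4

Check the 14 heavy atoms by environment: 6× c (aromatic, X3, in 6-ring) → no; 2× N (X3, acyclic) → no; 4× C (X4, acyclic) → match; 2× C (X3, acyclic) → no.
That gives 4 matching atoms.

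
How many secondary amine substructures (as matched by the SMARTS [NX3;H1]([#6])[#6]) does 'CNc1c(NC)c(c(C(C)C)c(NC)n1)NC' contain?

4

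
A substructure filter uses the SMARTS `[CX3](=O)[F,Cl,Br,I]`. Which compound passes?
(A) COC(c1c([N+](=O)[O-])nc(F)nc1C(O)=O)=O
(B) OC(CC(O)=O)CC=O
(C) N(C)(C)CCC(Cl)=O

[CX3](=O)[F,Cl,Br,I] describes a carbonyl carbon bonded to a halogen (an acyl halide).
(A) has a carboxylic acid group (-C(=O)OH) but the carbonyl is bonded to -OH, not to a halogen.
(B) has a carboxylic acid group (-C(=O)OH) but the carbonyl is bonded to -OH, not to a halogen.
(C) contains an acyl chloride (-C(=O)Cl), which satisfies every atom and bond constraint.
So the answer is (C).

C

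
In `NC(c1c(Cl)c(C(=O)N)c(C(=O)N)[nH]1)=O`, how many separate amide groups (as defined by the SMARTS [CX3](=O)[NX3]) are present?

[CX3](=O)[NX3] is the SMARTS for an amide: a carbonyl carbon bonded to a trivalent nitrogen.
The molecule carries 3 separate instances of a primary amide (-C(=O)NH2) meeting every constraint; each maps to a distinct set of atoms, giving 3 matches.

3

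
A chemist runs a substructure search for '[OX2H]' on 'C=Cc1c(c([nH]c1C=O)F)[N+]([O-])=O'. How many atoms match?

0

The query [OX2H] means: aliphatic oxygen with two connections, one of which is H — an -OH oxygen.
Check the 13 heavy atoms by environment: 1× n (aromatic, H1, X3) → no; 4× c (aromatic, H0, X3) → no; 2× C (H1, X3) → no; 2× O (H0, X1) → no; 1× N (charge +1, H0, X3) → no; 1× O (charge -1, H0, X1) → no; 1× C (H2, X3) → no; 1× F (H0, X1) → no.
No environment satisfies the query, so 0 matching atoms.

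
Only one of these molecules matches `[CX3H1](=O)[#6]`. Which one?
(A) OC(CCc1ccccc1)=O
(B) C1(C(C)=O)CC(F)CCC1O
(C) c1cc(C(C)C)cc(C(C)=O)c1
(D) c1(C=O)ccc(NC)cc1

D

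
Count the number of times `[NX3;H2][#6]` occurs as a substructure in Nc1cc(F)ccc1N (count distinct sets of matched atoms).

2

[NX3;H2][#6] is the SMARTS for a primary amine: a trivalent nitrogen with two H attached to carbon.
The molecule carries 2 separate instances of a primary amino group (-NH2) meeting every constraint; each maps to a distinct set of atoms, giving 2 matches.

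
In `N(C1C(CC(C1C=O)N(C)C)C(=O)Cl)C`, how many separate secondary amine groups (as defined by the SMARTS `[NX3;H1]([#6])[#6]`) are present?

1

[NX3;H1]([#6])[#6] is the SMARTS for a secondary amine: a trivalent nitrogen with one H, bonded to two carbons.
Exactly one fragment in the molecule meets all constraints, giving 1 match.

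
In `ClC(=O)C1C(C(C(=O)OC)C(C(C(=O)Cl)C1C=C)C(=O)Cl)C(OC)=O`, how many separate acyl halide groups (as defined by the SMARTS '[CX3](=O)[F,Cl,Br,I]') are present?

3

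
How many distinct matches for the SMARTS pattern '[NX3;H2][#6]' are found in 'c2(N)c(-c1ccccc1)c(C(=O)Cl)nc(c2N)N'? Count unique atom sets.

3

[NX3;H2][#6] is the SMARTS for a primary amine: a trivalent nitrogen with two H attached to carbon.
The molecule carries 3 separate instances of a primary amino group (-NH2) meeting every constraint; each maps to a distinct set of atoms, giving 3 matches.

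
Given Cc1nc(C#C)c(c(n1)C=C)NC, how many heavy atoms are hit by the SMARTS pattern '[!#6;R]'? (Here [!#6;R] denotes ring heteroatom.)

The query [!#6;R] means: non-carbon atom that is part of a ring.
Check the 13 heavy atoms by environment: 2× n (aromatic, in 6-ring) → match; 4× c (aromatic, in 6-ring) → no; 6× C (acyclic) → no; 1× N (acyclic) → no.
That gives 2 matching atoms.

2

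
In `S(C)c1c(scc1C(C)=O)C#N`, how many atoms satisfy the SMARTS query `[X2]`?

3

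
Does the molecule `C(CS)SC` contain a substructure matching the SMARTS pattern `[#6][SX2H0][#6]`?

The pattern [#6][SX2H0][#6] describes an aliphatic sulfur bridging two carbons with no H on the sulfur — a thioether.
The molecule carries a methylthio ether (-SCH3), whose atoms satisfy every constraint of the query, so the pattern matches.

Yes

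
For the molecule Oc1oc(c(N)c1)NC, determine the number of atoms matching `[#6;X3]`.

4

Check the 9 heavy atoms by environment: 1× o (aromatic, X2) → no; 4× c (aromatic, X3) → match; 1× O (X2) → no; 2× N (X3) → no; 1× C (X4) → no.
That gives 4 matching atoms.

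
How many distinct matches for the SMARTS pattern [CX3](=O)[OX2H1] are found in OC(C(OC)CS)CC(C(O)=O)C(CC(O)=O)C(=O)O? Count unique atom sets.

[CX3](=O)[OX2H1] is the SMARTS for a carboxylic acid: an sp2 carbon double-bonded to O and single-bonded to an -OH oxygen.
The molecule carries 3 separate instances of a carboxylic acid group (-C(=O)OH) meeting every constraint; each maps to a distinct set of atoms, giving 3 matches.

3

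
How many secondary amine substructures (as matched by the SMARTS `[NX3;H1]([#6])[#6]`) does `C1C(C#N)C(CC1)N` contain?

[NX3;H1]([#6])[#6] is the SMARTS for a secondary amine: a trivalent nitrogen with one H, bonded to two carbons.
The molecule has a primary amino group (-NH2), but the nitrogen has H2 and only one carbon neighbour; nothing else fits, so there are 0 matches.

0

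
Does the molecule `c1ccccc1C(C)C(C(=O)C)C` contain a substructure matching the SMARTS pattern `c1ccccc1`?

The pattern c1ccccc1 describes six aromatic carbons in a ring — a benzene ring.
The molecule carries a phenyl ring, whose atoms satisfy every constraint of the query, so the pattern matches.

Yes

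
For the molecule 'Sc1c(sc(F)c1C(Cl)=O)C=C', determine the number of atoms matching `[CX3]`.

3

Check the 12 heavy atoms by environment: 1× s (aromatic, X2) → no; 4× c (aromatic, X3) → no; 1× S (X2) → no; 1× F (X1) → no; 3× C (X3) → match; 1× O (X1) → no; 1× Cl (X1) → no.
That gives 3 matching atoms.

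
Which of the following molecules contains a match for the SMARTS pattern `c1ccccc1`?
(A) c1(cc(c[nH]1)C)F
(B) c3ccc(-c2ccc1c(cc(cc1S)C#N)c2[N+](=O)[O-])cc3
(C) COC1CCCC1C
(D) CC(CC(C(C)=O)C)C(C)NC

B

c1ccccc1 describes six aromatic carbons in a ring (a benzene ring).
(A) has a methyl group (-CH3) but no six-membered all-carbon aromatic ring is present.
(B) contains a phenyl ring, which satisfies every atom and bond constraint.
(C) has a methyl group (-CH3) but no six-membered all-carbon aromatic ring is present.
(D) has a methyl group (-CH3) but no six-membered all-carbon aromatic ring is present.
So the answer is (B).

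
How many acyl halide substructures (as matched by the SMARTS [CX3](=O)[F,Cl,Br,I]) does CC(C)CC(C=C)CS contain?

0

[CX3](=O)[F,Cl,Br,I] is the SMARTS for an acyl halide: a carbonyl carbon bonded to a halogen.
No fragment in the molecule satisfies every constraint, giving 0 matches.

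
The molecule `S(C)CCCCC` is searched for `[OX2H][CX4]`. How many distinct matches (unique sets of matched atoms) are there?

0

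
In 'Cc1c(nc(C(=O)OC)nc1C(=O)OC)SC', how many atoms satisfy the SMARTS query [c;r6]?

4

The query [c;r6] means: aromatic carbon that belongs to a six-membered ring.
Check the 17 heavy atoms by environment: 2× n (aromatic, in 6-ring) → no; 4× c (aromatic, in 6-ring) → match; 6× C (acyclic) → no; 4× O (acyclic) → no; 1× S (acyclic) → no.
That gives 4 matching atoms.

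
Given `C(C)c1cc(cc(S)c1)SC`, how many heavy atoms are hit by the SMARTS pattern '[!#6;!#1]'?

2

The query [!#6;!#1] means: not carbon and not hydrogen — any heteroatom.
Check the 11 heavy atoms by environment: 6× c (aromatic) → no; 2× S → match; 3× C → no.
That gives 2 matching atoms.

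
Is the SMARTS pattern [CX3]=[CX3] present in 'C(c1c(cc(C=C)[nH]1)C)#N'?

Yes

The pattern [CX3]=[CX3] describes a non-aromatic C=C double bond between two sp2 carbons — an alkene.
The molecule carries a vinyl group (-CH=CH2), whose atoms satisfy every constraint of the query, so the pattern matches.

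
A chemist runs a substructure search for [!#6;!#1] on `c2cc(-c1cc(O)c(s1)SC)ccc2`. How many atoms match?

3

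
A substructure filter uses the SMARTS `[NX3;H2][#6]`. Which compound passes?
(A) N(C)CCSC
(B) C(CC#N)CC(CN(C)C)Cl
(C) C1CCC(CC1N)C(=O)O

C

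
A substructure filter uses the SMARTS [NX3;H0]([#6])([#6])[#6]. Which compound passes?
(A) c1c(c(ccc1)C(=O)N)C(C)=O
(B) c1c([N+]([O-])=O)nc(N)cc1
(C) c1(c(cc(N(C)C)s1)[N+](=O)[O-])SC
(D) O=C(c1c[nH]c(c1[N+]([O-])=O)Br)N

[NX3;H0]([#6])([#6])[#6] describes a trivalent nitrogen with no H, bonded to three carbons (a tertiary amine).
(A) has a primary amide (-C(=O)NH2) but the amide nitrogen has H2 and only one carbon neighbour.
(B) has a primary amino group (-NH2) but the nitrogen has H2, not H0 with three carbons.
(C) contains a dimethylamino group (-N(CH3)2), which satisfies every atom and bond constraint.
(D) has a primary amide (-C(=O)NH2) but the amide nitrogen has H2 and only one carbon neighbour.
So the answer is (C).

C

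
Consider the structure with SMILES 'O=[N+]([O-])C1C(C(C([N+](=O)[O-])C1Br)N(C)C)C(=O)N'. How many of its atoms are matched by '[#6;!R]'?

3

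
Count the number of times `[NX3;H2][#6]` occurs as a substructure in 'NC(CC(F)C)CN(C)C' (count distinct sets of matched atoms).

1

[NX3;H2][#6] is the SMARTS for a primary amine: a trivalent nitrogen with two H attached to carbon.
Exactly one fragment in the molecule meets all constraints, giving 1 match.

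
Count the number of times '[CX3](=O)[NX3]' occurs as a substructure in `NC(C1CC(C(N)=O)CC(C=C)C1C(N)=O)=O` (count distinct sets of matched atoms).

3

[CX3](=O)[NX3] is the SMARTS for an amide: a carbonyl carbon bonded to a trivalent nitrogen.
The molecule carries 3 separate instances of a primary amide (-C(=O)NH2) meeting every constraint; each maps to a distinct set of atoms, giving 3 matches.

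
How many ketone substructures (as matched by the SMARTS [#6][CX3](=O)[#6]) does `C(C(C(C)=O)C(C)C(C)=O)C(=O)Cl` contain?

[#6][CX3](=O)[#6] is the SMARTS for a ketone: a carbonyl carbon (no H) flanked by two carbons.
The molecule carries 2 separate instances of an acetyl/ketone group (-C(=O)CH3) meeting every constraint; each maps to a distinct set of atoms, giving 2 matches.

2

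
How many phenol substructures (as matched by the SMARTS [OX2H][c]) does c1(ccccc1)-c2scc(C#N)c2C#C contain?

[OX2H][c] is the SMARTS for a phenol: a hydroxyl oxygen attached to an aromatic carbon.
No fragment in the molecule satisfies every constraint, giving 0 matches.

0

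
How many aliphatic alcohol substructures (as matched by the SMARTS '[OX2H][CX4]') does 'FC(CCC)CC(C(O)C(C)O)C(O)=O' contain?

2

[OX2H][CX4] is the SMARTS for an aliphatic alcohol: a hydroxyl oxygen bound to an sp3 (X4) carbon.
The molecule carries 2 separate instances of a hydroxyl group (-OH) meeting every constraint; each maps to a distinct set of atoms, giving 2 matches.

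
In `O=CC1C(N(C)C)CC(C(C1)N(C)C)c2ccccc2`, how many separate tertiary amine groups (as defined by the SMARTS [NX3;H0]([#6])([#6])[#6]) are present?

[NX3;H0]([#6])([#6])[#6] is the SMARTS for a tertiary amine: a trivalent nitrogen with no H, bonded to three carbons.
The molecule carries 2 separate instances of a dimethylamino group (-N(CH3)2) meeting every constraint; each maps to a distinct set of atoms, giving 2 matches.

2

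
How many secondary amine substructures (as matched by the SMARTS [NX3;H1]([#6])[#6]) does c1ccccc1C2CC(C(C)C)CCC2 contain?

0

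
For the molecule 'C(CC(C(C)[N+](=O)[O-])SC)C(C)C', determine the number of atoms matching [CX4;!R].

9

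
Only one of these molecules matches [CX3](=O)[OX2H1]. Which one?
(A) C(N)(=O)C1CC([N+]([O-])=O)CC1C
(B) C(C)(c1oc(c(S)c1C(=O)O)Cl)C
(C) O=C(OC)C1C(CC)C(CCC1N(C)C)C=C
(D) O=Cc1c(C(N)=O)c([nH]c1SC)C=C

B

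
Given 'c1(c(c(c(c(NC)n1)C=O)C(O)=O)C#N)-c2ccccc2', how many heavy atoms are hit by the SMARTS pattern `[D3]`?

7

Check the 21 heavy atoms by environment: 1× n (aromatic, D2) → no; 6× c (aromatic, D3) → match; 1× N (D2) → no; 1× C (D1) → no; 2× C (D2) → no; 1× N (D1) → no; 1× C (D3) → match; 3× O (D1) → no; 5× c (aromatic, D2) → no.
Summing the matching environments: 6 + 1 = 7 matching atoms.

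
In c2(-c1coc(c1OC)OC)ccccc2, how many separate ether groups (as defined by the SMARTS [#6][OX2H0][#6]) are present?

[#6][OX2H0][#6] is the SMARTS for an ether: an aliphatic oxygen bridging two carbons with no H on the oxygen.
The molecule carries 2 separate instances of a methoxy ether (-OCH3) meeting every constraint; each maps to a distinct set of atoms, giving 2 matches.

2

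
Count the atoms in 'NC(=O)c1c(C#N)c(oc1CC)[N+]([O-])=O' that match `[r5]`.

5

Check the 15 heavy atoms by environment: 1× o (aromatic, in 5-ring) → match; 4× c (aromatic, in 5-ring) → match; 4× C (acyclic) → no; 2× O (acyclic) → no; 2× N (acyclic) → no; 1× N (charge +1, acyclic) → no; 1× O (charge -1, acyclic) → no.
Summing the matching environments: 1 + 4 = 5 matching atoms.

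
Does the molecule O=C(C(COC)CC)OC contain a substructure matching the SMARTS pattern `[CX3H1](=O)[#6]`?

No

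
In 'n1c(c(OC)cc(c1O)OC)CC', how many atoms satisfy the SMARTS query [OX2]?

The query [OX2] means: aliphatic oxygen with two total connections — ether, hydroxyl, or ester single-bond O.
Check the 13 heavy atoms by environment: 1× n (aromatic, X2) → no; 5× c (aromatic, X3) → no; 4× C (X4) → no; 3× O (X2) → match.
That gives 3 matching atoms.

3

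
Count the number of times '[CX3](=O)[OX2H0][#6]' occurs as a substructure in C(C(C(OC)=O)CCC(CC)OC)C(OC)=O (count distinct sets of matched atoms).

2

[CX3](=O)[OX2H0][#6] is the SMARTS for an ester: a carbonyl carbon bonded to an oxygen that is itself bonded to carbon (no H on that O).
The molecule carries 2 separate instances of a methyl-ester group (-C(=O)OCH3) meeting every constraint; each maps to a distinct set of atoms, giving 2 matches.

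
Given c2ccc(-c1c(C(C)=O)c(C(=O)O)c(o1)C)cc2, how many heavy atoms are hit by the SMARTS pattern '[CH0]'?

The query [CH0] means: aliphatic carbon with no attached hydrogen.
Check the 18 heavy atoms by environment: 1× o (aromatic, H0) → no; 5× c (aromatic, H0) → no; 2× C (H0) → match; 2× O (H0) → no; 1× O (H1) → no; 2× C (H3) → no; 5× c (aromatic, H1) → no.
That gives 2 matching atoms.

2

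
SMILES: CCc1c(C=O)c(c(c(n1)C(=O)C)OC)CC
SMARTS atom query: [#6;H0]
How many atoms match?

6

Check the 17 heavy atoms by environment: 1× n (aromatic, H0) → no; 5× c (aromatic, H0) → match; 3× O (H0) → no; 4× C (H3) → no; 2× C (H2) → no; 1× C (H0) → match; 1× C (H1) → no.
Summing the matching environments: 5 + 1 = 6 matching atoms.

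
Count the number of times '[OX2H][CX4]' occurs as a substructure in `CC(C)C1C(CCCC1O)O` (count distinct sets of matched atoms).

2

[OX2H][CX4] is the SMARTS for an aliphatic alcohol: a hydroxyl oxygen bound to an sp3 (X4) carbon.
The molecule carries 2 separate instances of a hydroxyl group (-OH) meeting every constraint; each maps to a distinct set of atoms, giving 2 matches.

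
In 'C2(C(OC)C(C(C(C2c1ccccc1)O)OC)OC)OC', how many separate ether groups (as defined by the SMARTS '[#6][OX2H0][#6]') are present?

4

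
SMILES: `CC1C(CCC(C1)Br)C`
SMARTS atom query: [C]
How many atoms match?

8

Check the 9 heavy atoms by environment: 8× C → match; 1× Br → no.
That gives 8 matching atoms.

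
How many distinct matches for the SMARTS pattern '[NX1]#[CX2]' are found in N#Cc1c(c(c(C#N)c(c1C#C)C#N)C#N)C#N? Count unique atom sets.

[NX1]#[CX2] is the SMARTS for a nitrile: a nitrogen triple-bonded to a two-connected carbon.
The molecule carries 5 separate instances of a nitrile (-C#N) meeting every constraint; each maps to a distinct set of atoms, giving 5 matches.

5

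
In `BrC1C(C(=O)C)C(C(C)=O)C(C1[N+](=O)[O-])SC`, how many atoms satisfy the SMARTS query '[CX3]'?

2

Check the 17 heavy atoms by environment: 8× C (X4) → no; 2× C (X3) → match; 3× O (X1) → no; 1× N (charge +1, X3) → no; 1× O (charge -1, X1) → no; 1× Br (X1) → no; 1× S (X2) → no.
That gives 2 matching atoms.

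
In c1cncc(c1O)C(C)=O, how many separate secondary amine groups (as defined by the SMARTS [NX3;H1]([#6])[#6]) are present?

0

[NX3;H1]([#6])[#6] is the SMARTS for a secondary amine: a trivalent nitrogen with one H, bonded to two carbons.
No fragment in the molecule satisfies every constraint, giving 0 matches.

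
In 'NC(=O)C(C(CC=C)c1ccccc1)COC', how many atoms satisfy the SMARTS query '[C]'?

Check the 17 heavy atoms by environment: 8× C → match; 6× c (aromatic) → no; 2× O → no; 1× N → no.
That gives 8 matching atoms.

8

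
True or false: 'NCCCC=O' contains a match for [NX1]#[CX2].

False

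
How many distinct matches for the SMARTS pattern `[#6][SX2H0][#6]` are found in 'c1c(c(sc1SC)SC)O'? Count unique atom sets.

2

[#6][SX2H0][#6] is the SMARTS for a thioether: an aliphatic sulfur bridging two carbons with no H on the sulfur.
The molecule carries 2 separate instances of a methylthio ether (-SCH3) meeting every constraint; each maps to a distinct set of atoms, giving 2 matches.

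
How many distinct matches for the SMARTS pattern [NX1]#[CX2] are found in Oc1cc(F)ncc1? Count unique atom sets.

[NX1]#[CX2] is the SMARTS for a nitrile: a nitrogen triple-bonded to a two-connected carbon.
No fragment in the molecule satisfies every constraint, giving 0 matches.

0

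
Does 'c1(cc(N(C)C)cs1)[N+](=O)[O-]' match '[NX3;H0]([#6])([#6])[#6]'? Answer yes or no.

Yes

The pattern [NX3;H0]([#6])([#6])[#6] describes a trivalent nitrogen with no H, bonded to three carbons — a tertiary amine.
The molecule carries a dimethylamino group (-N(CH3)2), whose atoms satisfy every constraint of the query, so the pattern matches.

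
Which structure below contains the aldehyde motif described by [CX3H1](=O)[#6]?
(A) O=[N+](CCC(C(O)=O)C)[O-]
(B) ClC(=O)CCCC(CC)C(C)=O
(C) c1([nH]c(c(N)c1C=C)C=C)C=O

C

[CX3H1](=O)[#6] describes an sp2 carbon with one H, double-bonded to O and single-bonded to carbon (an aldehyde).
(A) has a carboxylic acid group (-C(=O)OH) but the carbonyl carbon has H0 and is bonded to O, not H1.
(B) has an acetyl/ketone group (-C(=O)CH3) but the carbonyl carbon has H0 (two carbon neighbours), not H1.
(C) contains an aldehyde (-CHO), which satisfies every atom and bond constraint.
So the answer is (C).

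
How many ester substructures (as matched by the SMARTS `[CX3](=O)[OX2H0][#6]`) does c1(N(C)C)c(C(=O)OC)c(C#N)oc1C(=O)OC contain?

[CX3](=O)[OX2H0][#6] is the SMARTS for an ester: a carbonyl carbon bonded to an oxygen that is itself bonded to carbon (no H on that O).
The molecule carries 2 separate instances of a methyl-ester group (-C(=O)OCH3) meeting every constraint; each maps to a distinct set of atoms, giving 2 matches.

2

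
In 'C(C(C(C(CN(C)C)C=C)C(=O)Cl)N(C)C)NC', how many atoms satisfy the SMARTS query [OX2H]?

The query [OX2H] means: aliphatic oxygen with two connections, one of which is H — an -OH oxygen.
Check the 18 heavy atoms by environment: 2× C (H2, X4) → no; 3× C (H1, X4) → no; 2× N (H0, X3) → no; 5× C (H3, X4) → no; 1× C (H0, X3) → no; 1× O (H0, X1) → no; 1× Cl (H0, X1) → no; 1× C (H1, X3) → no; 1× C (H2, X3) → no; 1× N (H1, X3) → no.
No environment satisfies the query, so 0 matching atoms.

0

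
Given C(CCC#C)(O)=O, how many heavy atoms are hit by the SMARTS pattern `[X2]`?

3

The query [X2] means: any atom with exactly two total connections (bonds + H).
Check the 7 heavy atoms by environment: 2× C (X4) → no; 1× C (X3) → no; 1× O (X1) → no; 1× O (X2) → match; 2× C (X2) → match.
Summing the matching environments: 1 + 2 = 3 matching atoms.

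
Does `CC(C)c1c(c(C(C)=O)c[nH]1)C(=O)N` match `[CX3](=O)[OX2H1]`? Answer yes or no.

No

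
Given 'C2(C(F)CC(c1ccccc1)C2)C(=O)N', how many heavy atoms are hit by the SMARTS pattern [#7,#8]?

2

The query [#7,#8] means: nitrogen or oxygen (comma = OR).
Check the 15 heavy atoms by environment: 6× C → no; 1× F → no; 6× c (aromatic) → no; 1× O → match; 1× N → match.
Summing the matching environments: 1 + 1 = 2 matching atoms.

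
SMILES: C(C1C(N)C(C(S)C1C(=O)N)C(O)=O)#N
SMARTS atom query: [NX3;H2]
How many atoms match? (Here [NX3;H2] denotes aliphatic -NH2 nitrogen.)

2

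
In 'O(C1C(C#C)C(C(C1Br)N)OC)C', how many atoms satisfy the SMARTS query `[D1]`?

5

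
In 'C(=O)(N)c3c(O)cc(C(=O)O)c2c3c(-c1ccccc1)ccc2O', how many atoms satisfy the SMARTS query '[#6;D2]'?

8

The query [#6;D2] means: any carbon bonded to exactly two heavy atoms.
Check the 24 heavy atoms by environment: 8× c (aromatic, D3) → no; 8× c (aromatic, D2) → match; 2× C (D3) → no; 5× O (D1) → no; 1× N (D1) → no.
That gives 8 matching atoms.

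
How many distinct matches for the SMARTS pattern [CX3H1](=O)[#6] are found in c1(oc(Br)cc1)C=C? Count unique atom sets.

[CX3H1](=O)[#6] is the SMARTS for an aldehyde: an sp2 carbon with one H, double-bonded to O and single-bonded to carbon.
No fragment in the molecule satisfies every constraint, giving 0 matches.

0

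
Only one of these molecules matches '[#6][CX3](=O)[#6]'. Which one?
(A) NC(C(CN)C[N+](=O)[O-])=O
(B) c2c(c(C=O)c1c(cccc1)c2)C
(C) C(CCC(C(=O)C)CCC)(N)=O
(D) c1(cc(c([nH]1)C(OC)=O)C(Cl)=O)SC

C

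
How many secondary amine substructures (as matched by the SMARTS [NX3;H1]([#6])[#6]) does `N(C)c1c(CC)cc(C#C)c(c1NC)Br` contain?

2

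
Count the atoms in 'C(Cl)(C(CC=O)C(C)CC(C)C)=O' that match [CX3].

2

Check the 13 heavy atoms by environment: 8× C (X4) → no; 2× C (X3) → match; 2× O (X1) → no; 1× Cl (X1) → no.
That gives 2 matching atoms.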